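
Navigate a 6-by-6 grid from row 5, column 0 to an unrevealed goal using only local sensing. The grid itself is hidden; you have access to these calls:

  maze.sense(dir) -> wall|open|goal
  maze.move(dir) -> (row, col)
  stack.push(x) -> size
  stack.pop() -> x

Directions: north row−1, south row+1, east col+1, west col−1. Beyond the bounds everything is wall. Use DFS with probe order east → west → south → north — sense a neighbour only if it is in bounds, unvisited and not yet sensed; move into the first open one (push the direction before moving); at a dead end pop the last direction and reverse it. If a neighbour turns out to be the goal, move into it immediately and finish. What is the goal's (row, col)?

% maze.sense(dir='east') : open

% stack.push(x='east') : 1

% maze.move(dir='east') : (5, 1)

% maze.sense(dir='east') : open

% stack.push(x='east') : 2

% maze.move(dir='east') : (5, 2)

% maze.sense(dir='east') : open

% stack.push(x='east') : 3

% maze.move(dir='east') : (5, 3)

% maze.sense(dir='east') : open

% stack.push(x='east') : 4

% maze.move(dir='east') : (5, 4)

% maze.sense(dir='east') : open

% stack.push(x='east') : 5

% maze.move(dir='east') : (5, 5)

% maze.sense(dir='north') : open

% stack.push(x='north') : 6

% maze.move(dir='north') : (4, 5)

% maze.sense(dir='west') : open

% stack.push(x='west') : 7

% maze.move(dir='west') : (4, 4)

% maze.sense(dir='west') : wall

% maze.sense(dir='north') : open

% stack.push(x='north') : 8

% maze.move(dir='north') : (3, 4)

% maze.sense(dir='east') : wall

% maze.sense(dir='west') : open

% stack.push(x='west') : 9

% maze.move(dir='west') : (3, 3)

% maze.sense(dir='west') : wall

% maze.sense(dir='north') : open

% stack.push(x='north') : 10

% maze.move(dir='north') : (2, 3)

% maze.sense(dir='east') : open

% stack.push(x='east') : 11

% maze.move(dir='east') : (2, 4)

% maze.sense(dir='east') : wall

% maze.sense(dir='north') : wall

% stack.pop() : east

% maze.move(dir='west') : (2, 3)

% maze.sense(dir='west') : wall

% maze.sense(dir='north') : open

% stack.push(x='north') : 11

% maze.move(dir='north') : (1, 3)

% maze.sense(dir='west') : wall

% maze.sense(dir='north') : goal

% maze.move(dir='north') : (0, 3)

Answer: (0, 3)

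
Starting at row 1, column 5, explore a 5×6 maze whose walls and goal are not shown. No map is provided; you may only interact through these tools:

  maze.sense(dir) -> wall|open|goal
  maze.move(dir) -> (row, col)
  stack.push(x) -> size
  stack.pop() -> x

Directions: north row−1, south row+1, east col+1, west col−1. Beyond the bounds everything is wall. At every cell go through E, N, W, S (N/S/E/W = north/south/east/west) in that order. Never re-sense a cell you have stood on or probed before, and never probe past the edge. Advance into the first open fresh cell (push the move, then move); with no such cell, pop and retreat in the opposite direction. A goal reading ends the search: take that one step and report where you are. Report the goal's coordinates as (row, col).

I try maze.sense using north, → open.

I run stack.push using north, — result: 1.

I use maze.move using north, which returns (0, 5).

I invoke maze.sense using west, → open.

I use stack.push using west, yielding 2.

I run maze.move using west, yielding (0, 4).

I invoke maze.sense using west, giving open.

Next I call stack.push using west, : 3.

I call maze.move using west, → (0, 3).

I call maze.sense using west, and observe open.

Calling stack.push using west, : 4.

Invoking maze.move using west, which returns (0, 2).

I use maze.sense using west, — result: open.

I use stack.push using west, and observe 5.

I use maze.move using west, and get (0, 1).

I try maze.sense using west, : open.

I use stack.push using west, and get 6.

Then maze.move using west, and observe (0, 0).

Next I call maze.sense using south, and observe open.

Next I call stack.push using south, and get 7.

Next I call maze.move using south, which returns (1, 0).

I call maze.sense using east, and get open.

Invoking stack.push using east, → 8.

Now I run maze.move using east, : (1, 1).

Using maze.sense using east, : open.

Invoking stack.push using east, giving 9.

Then maze.move using east, and observe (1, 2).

Now I run maze.sense using east, which returns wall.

Now I run maze.sense using south, — result: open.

Now I run stack.push using south, : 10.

Next I call maze.move using south, which returns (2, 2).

Now I run maze.sense using east, and see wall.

I try maze.sense using west, : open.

I run stack.push using west, yielding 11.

I call maze.move using west, and get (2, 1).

Then maze.sense using west, and observe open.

I invoke stack.push using west, and observe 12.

I use maze.move using west, yielding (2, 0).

I run maze.sense using south, and observe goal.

Then maze.move using south, : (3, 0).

Answer: (3, 0)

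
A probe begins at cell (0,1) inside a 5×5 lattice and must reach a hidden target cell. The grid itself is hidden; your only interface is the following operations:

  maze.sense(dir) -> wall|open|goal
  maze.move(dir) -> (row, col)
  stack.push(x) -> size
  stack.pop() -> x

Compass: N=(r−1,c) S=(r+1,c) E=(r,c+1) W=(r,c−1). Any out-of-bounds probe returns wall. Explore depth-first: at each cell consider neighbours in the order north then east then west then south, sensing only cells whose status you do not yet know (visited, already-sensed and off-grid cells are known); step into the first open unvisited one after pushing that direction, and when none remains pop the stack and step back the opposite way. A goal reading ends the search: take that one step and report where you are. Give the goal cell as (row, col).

! sense(dir='east') -> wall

! sense(dir='west') -> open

! push(x='west') -> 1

! move(dir='west') -> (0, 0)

! sense(dir='south') -> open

! push(x='south') -> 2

! move(dir='south') -> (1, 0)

! sense(dir='east') -> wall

! sense(dir='south') -> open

! push(x='south') -> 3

! move(dir='south') -> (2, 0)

! sense(dir='east') -> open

! push(x='east') -> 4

! move(dir='east') -> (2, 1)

! sense(dir='east') -> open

! push(x='east') -> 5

! move(dir='east') -> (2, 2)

! sense(dir='north') -> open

! push(x='north') -> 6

! move(dir='north') -> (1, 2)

! sense(dir='east') -> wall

! pop() -> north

! move(dir='south') -> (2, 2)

! sense(dir='east') -> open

! push(x='east') -> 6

! move(dir='east') -> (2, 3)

! sense(dir='east') -> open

! push(x='east') -> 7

! move(dir='east') -> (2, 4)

! sense(dir='north') -> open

! push(x='north') -> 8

! move(dir='north') -> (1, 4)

! sense(dir='north') -> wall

! pop() -> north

! move(dir='south') -> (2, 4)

! sense(dir='south') -> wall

! pop() -> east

! move(dir='west') -> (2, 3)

! sense(dir='south') -> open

! push(x='south') -> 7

! move(dir='south') -> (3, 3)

! sense(dir='west') -> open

! push(x='west') -> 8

! move(dir='west') -> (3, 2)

! sense(dir='west') -> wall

! sense(dir='south') -> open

! push(x='south') -> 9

! move(dir='south') -> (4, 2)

! sense(dir='east') -> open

! push(x='east') -> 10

! move(dir='east') -> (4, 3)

! sense(dir='east') -> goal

! move(dir='east') -> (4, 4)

Answer: (4, 4)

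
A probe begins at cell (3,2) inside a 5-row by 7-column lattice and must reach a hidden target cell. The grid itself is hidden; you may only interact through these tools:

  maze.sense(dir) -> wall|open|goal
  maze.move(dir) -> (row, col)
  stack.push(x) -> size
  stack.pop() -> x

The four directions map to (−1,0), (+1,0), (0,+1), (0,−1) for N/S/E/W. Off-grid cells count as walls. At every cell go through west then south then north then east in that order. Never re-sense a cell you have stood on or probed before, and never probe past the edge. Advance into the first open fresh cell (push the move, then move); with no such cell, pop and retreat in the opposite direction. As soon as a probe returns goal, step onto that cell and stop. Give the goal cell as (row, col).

-- maze.sense(dir=west) ~> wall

-- maze.sense(dir=south) ~> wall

-- maze.sense(dir=north) ~> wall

-- maze.sense(dir=east) ~> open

-- stack.push(x=east) ~> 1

-- maze.move(dir=east) ~> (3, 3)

-- maze.sense(dir=south) ~> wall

-- maze.sense(dir=north) ~> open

-- stack.push(x=north) ~> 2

-- maze.move(dir=north) ~> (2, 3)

-- maze.sense(dir=north) ~> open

-- stack.push(x=north) ~> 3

-- maze.move(dir=north) ~> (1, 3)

-- maze.sense(dir=west) ~> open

-- stack.push(x=west) ~> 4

-- maze.move(dir=west) ~> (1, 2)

-- maze.sense(dir=west) ~> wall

-- maze.sense(dir=north) ~> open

-- stack.push(x=north) ~> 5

-- maze.move(dir=north) ~> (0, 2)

-- maze.sense(dir=west) ~> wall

-- maze.sense(dir=east) ~> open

-- stack.push(x=east) ~> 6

-- maze.move(dir=east) ~> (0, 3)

-- maze.sense(dir=east) ~> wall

-- stack.pop() ~> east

-- maze.move(dir=west) ~> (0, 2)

-- stack.pop() ~> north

-- maze.move(dir=south) ~> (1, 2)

-- stack.pop() ~> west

-- maze.move(dir=east) ~> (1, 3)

-- maze.sense(dir=east) ~> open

-- stack.push(x=east) ~> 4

-- maze.move(dir=east) ~> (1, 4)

-- maze.sense(dir=south) ~> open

-- stack.push(x=south) ~> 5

-- maze.move(dir=south) ~> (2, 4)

-- maze.sense(dir=south) ~> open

-- stack.push(x=south) ~> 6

-- maze.move(dir=south) ~> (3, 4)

-- maze.sense(dir=south) ~> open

-- stack.push(x=south) ~> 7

-- maze.move(dir=south) ~> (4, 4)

-- maze.sense(dir=east) ~> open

-- stack.push(x=east) ~> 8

-- maze.move(dir=east) ~> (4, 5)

-- maze.sense(dir=north) ~> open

-- stack.push(x=north) ~> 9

-- maze.move(dir=north) ~> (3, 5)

-- maze.sense(dir=north) ~> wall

-- maze.sense(dir=east) ~> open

-- stack.push(x=east) ~> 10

-- maze.move(dir=east) ~> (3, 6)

-- maze.sense(dir=south) ~> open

-- stack.push(x=south) ~> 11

-- maze.move(dir=south) ~> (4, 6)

-- stack.pop() ~> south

-- maze.move(dir=north) ~> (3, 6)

-- maze.sense(dir=north) ~> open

-- stack.push(x=north) ~> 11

-- maze.move(dir=north) ~> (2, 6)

-- maze.sense(dir=north) ~> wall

-- stack.pop() ~> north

-- maze.move(dir=south) ~> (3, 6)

-- stack.pop() ~> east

-- maze.move(dir=west) ~> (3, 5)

-- stack.pop() ~> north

-- maze.move(dir=south) ~> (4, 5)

-- stack.pop() ~> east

-- maze.move(dir=west) ~> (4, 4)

-- stack.pop() ~> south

-- maze.move(dir=north) ~> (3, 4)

-- stack.pop() ~> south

-- maze.move(dir=north) ~> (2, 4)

-- stack.pop() ~> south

-- maze.move(dir=north) ~> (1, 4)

-- maze.sense(dir=east) ~> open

-- stack.push(x=east) ~> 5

-- maze.move(dir=east) ~> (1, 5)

-- maze.sense(dir=north) ~> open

-- stack.push(x=north) ~> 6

-- maze.move(dir=north) ~> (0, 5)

-- maze.sense(dir=east) ~> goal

-- maze.move(dir=east) ~> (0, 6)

Answer: (0, 6)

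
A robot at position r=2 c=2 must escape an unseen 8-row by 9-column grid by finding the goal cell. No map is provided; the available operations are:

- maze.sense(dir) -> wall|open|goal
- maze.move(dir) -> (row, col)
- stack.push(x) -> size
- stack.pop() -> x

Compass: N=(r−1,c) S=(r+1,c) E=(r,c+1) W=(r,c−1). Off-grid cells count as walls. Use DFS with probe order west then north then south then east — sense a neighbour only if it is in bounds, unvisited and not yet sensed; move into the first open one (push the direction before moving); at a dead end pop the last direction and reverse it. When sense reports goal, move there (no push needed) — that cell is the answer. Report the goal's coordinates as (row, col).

>> sense(dir→west)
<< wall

>> sense(dir→north)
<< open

>> push(x→north)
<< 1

>> move(dir→north)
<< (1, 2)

>> sense(dir→west)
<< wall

>> sense(dir→north)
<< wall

>> sense(dir→east)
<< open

>> push(x→east)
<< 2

>> move(dir→east)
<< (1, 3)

>> sense(dir→north)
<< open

>> push(x→north)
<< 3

>> move(dir→north)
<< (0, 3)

>> sense(dir→east)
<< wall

>> pop()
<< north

>> move(dir→south)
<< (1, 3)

>> sense(dir→south)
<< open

>> push(x→south)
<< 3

>> move(dir→south)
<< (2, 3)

>> sense(dir→south)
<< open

>> push(x→south)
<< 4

>> move(dir→south)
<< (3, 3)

>> sense(dir→west)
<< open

>> push(x→west)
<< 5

>> move(dir→west)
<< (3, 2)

>> sense(dir→west)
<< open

>> push(x→west)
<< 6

>> move(dir→west)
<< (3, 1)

>> sense(dir→west)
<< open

>> push(x→west)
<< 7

>> move(dir→west)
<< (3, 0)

>> sense(dir→north)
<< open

>> push(x→north)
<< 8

>> move(dir→north)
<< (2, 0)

>> sense(dir→north)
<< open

>> push(x→north)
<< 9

>> move(dir→north)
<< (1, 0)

>> sense(dir→north)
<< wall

>> pop()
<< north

>> move(dir→south)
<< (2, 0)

>> pop()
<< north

>> move(dir→south)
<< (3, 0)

>> sense(dir→south)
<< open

>> push(x→south)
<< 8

>> move(dir→south)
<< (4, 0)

>> sense(dir→south)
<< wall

>> sense(dir→east)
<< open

>> push(x→east)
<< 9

>> move(dir→east)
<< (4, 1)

>> sense(dir→south)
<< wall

>> sense(dir→east)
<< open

>> push(x→east)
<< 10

>> move(dir→east)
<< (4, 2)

>> sense(dir→south)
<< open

>> push(x→south)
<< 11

>> move(dir→south)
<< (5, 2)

>> sense(dir→south)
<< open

>> push(x→south)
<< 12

>> move(dir→south)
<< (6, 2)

>> sense(dir→west)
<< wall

>> sense(dir→south)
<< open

>> push(x→south)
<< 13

>> move(dir→south)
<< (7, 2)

>> sense(dir→west)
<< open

>> push(x→west)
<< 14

>> move(dir→west)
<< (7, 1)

>> sense(dir→west)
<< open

>> push(x→west)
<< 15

>> move(dir→west)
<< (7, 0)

>> sense(dir→north)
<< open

>> push(x→north)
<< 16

>> move(dir→north)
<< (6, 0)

>> pop()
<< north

>> move(dir→south)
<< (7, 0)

>> pop()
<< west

>> move(dir→east)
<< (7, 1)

>> pop()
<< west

>> move(dir→east)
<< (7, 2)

>> sense(dir→east)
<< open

>> push(x→east)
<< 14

>> move(dir→east)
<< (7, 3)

>> sense(dir→north)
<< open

>> push(x→north)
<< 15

>> move(dir→north)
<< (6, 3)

>> sense(dir→north)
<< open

>> push(x→north)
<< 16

>> move(dir→north)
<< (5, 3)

>> sense(dir→north)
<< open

>> push(x→north)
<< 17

>> move(dir→north)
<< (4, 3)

>> sense(dir→east)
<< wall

>> pop()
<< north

>> move(dir→south)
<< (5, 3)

>> sense(dir→east)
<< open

>> push(x→east)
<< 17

>> move(dir→east)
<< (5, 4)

>> sense(dir→south)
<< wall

>> sense(dir→east)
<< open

>> push(x→east)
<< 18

>> move(dir→east)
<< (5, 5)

>> sense(dir→north)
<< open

>> push(x→north)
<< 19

>> move(dir→north)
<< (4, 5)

>> sense(dir→north)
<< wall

>> sense(dir→east)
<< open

>> push(x→east)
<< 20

>> move(dir→east)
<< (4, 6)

>> sense(dir→north)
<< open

>> push(x→north)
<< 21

>> move(dir→north)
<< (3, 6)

>> sense(dir→north)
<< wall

>> sense(dir→east)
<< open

>> push(x→east)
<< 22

>> move(dir→east)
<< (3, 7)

>> sense(dir→north)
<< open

>> push(x→north)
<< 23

>> move(dir→north)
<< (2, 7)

>> sense(dir→north)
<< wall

>> sense(dir→east)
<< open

>> push(x→east)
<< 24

>> move(dir→east)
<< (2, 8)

>> sense(dir→north)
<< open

>> push(x→north)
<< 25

>> move(dir→north)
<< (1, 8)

>> sense(dir→north)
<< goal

>> move(dir→north)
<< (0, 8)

Answer: (0, 8)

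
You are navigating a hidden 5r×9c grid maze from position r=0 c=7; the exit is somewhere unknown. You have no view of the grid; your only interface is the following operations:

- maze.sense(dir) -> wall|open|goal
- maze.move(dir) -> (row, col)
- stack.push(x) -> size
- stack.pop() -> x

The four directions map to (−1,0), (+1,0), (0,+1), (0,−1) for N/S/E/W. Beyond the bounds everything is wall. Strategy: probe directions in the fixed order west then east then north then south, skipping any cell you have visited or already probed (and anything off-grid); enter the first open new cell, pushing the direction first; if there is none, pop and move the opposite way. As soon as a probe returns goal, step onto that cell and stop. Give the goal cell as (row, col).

! sense(dir=west) == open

! push(x=west) == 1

! move(dir=west) == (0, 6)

! sense(dir=west) == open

! push(x=west) == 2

! move(dir=west) == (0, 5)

! sense(dir=west) == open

! push(x=west) == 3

! move(dir=west) == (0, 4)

! sense(dir=west) == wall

! sense(dir=south) == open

! push(x=south) == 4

! move(dir=south) == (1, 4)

! sense(dir=west) == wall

! sense(dir=east) == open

! push(x=east) == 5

! move(dir=east) == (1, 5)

! sense(dir=east) == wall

! sense(dir=south) == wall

! pop() == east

! move(dir=west) == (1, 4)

! sense(dir=south) == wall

! pop() == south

! move(dir=north) == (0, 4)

! pop() == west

! move(dir=east) == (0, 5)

! pop() == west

! move(dir=east) == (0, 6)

! pop() == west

! move(dir=east) == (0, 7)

! sense(dir=east) == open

! push(x=east) == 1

! move(dir=east) == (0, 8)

! sense(dir=south) == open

! push(x=south) == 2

! move(dir=south) == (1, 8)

! sense(dir=west) == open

! push(x=west) == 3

! move(dir=west) == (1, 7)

! sense(dir=south) == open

! push(x=south) == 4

! move(dir=south) == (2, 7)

! sense(dir=west) == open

! push(x=west) == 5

! move(dir=west) == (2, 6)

! sense(dir=south) == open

! push(x=south) == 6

! move(dir=south) == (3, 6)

! sense(dir=west) == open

! push(x=west) == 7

! move(dir=west) == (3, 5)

! sense(dir=west) == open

! push(x=west) == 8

! move(dir=west) == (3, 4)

! sense(dir=west) == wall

! sense(dir=south) == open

! push(x=south) == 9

! move(dir=south) == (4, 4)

! sense(dir=west) == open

! push(x=west) == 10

! move(dir=west) == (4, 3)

! sense(dir=west) == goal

! move(dir=west) == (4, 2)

Answer: (4, 2)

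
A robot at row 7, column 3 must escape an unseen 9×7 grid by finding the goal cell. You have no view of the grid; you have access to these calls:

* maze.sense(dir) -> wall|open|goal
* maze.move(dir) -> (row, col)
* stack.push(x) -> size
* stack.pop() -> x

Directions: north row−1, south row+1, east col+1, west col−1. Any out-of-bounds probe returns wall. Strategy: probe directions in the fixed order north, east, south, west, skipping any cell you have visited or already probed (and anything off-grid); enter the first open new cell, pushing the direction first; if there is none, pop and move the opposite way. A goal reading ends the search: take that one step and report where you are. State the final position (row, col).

~$ maze.sense dir=north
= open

~$ stack.push x=north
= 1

~$ maze.move dir=north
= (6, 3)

~$ maze.sense dir=north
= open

~$ stack.push x=north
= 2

~$ maze.move dir=north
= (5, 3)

~$ maze.sense dir=north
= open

~$ stack.push x=north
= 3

~$ maze.move dir=north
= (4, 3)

~$ maze.sense dir=north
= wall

~$ maze.sense dir=east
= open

~$ stack.push x=east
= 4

~$ maze.move dir=east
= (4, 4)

~$ maze.sense dir=north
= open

~$ stack.push x=north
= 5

~$ maze.move dir=north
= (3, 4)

~$ maze.sense dir=north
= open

~$ stack.push x=north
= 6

~$ maze.move dir=north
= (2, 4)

~$ maze.sense dir=north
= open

~$ stack.push x=north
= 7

~$ maze.move dir=north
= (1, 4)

~$ maze.sense dir=north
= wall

~$ maze.sense dir=east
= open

~$ stack.push x=east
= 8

~$ maze.move dir=east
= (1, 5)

~$ maze.sense dir=north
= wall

~$ maze.sense dir=east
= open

~$ stack.push x=east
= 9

~$ maze.move dir=east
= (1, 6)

~$ maze.sense dir=north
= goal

~$ maze.move dir=north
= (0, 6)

Answer: (0, 6)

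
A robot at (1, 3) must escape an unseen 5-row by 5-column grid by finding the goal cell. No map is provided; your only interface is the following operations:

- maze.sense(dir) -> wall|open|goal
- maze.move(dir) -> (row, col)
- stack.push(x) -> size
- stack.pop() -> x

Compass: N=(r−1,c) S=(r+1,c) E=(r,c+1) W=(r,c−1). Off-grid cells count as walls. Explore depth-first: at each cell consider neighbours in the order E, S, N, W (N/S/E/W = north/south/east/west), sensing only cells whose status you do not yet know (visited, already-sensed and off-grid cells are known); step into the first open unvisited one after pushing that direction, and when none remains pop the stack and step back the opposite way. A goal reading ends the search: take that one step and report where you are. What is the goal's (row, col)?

·→ maze.sense(dir='east')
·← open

·→ stack.push(x='east')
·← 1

·→ maze.move(dir='east')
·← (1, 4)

·→ maze.sense(dir='south')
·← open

·→ stack.push(x='south')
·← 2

·→ maze.move(dir='south')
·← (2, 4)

·→ maze.sense(dir='south')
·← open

·→ stack.push(x='south')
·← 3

·→ maze.move(dir='south')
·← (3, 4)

·→ maze.sense(dir='south')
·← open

·→ stack.push(x='south')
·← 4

·→ maze.move(dir='south')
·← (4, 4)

·→ maze.sense(dir='west')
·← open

·→ stack.push(x='west')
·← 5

·→ maze.move(dir='west')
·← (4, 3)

·→ maze.sense(dir='north')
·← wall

·→ maze.sense(dir='west')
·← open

·→ stack.push(x='west')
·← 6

·→ maze.move(dir='west')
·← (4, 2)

·→ maze.sense(dir='north')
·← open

·→ stack.push(x='north')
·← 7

·→ maze.move(dir='north')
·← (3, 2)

·→ maze.sense(dir='north')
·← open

·→ stack.push(x='north')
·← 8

·→ maze.move(dir='north')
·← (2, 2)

·→ maze.sense(dir='east')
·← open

·→ stack.push(x='east')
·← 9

·→ maze.move(dir='east')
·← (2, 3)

·→ stack.pop()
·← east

·→ maze.move(dir='west')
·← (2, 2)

·→ maze.sense(dir='north')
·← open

·→ stack.push(x='north')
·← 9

·→ maze.move(dir='north')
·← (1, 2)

·→ maze.sense(dir='north')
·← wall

·→ maze.sense(dir='west')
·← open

·→ stack.push(x='west')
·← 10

·→ maze.move(dir='west')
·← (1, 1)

·→ maze.sense(dir='south')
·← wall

·→ maze.sense(dir='north')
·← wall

·→ maze.sense(dir='west')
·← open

·→ stack.push(x='west')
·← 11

·→ maze.move(dir='west')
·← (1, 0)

·→ maze.sense(dir='south')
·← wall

·→ maze.sense(dir='north')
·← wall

·→ stack.pop()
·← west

·→ maze.move(dir='east')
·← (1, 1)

·→ stack.pop()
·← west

·→ maze.move(dir='east')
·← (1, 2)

·→ stack.pop()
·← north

·→ maze.move(dir='south')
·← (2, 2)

·→ stack.pop()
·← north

·→ maze.move(dir='south')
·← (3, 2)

·→ maze.sense(dir='west')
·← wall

·→ stack.pop()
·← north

·→ maze.move(dir='south')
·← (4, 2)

·→ maze.sense(dir='west')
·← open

·→ stack.push(x='west')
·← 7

·→ maze.move(dir='west')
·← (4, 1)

·→ maze.sense(dir='west')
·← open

·→ stack.push(x='west')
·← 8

·→ maze.move(dir='west')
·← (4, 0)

·→ maze.sense(dir='north')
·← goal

·→ maze.move(dir='north')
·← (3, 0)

Answer: (3, 0)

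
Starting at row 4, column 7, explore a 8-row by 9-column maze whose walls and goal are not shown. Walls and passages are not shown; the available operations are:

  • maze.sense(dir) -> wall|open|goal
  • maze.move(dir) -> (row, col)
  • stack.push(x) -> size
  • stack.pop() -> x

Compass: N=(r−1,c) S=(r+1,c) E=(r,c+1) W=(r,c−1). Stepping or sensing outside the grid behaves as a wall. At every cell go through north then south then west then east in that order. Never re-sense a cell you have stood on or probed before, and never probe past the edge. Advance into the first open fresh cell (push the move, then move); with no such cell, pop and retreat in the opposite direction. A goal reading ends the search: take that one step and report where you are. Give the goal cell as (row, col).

[in] maze.sense dir=north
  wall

[in] maze.sense dir=south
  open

[in] stack.push x=south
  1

[in] maze.move dir=south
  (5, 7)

[in] maze.sense dir=south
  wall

[in] maze.sense dir=west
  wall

[in] maze.sense dir=east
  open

[in] stack.push x=east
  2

[in] maze.move dir=east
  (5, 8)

[in] maze.sense dir=north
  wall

[in] maze.sense dir=south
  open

[in] stack.push x=south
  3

[in] maze.move dir=south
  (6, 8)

[in] maze.sense dir=south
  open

[in] stack.push x=south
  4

[in] maze.move dir=south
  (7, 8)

[in] maze.sense dir=west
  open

[in] stack.push x=west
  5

[in] maze.move dir=west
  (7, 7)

[in] maze.sense dir=west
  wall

[in] stack.pop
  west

[in] maze.move dir=east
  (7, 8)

[in] stack.pop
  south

[in] maze.move dir=north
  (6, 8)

[in] stack.pop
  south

[in] maze.move dir=north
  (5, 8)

[in] stack.pop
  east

[in] maze.move dir=west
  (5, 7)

[in] stack.pop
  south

[in] maze.move dir=north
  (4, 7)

[in] maze.sense dir=west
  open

[in] stack.push x=west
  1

[in] maze.move dir=west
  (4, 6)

[in] maze.sense dir=north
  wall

[in] maze.sense dir=west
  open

[in] stack.push x=west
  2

[in] maze.move dir=west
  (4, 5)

[in] maze.sense dir=north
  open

[in] stack.push x=north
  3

[in] maze.move dir=north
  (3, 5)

[in] maze.sense dir=north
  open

[in] stack.push x=north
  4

[in] maze.move dir=north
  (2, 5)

[in] maze.sense dir=north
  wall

[in] maze.sense dir=west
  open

[in] stack.push x=west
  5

[in] maze.move dir=west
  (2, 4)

[in] maze.sense dir=north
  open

[in] stack.push x=north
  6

[in] maze.move dir=north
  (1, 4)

[in] maze.sense dir=north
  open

[in] stack.push x=north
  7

[in] maze.move dir=north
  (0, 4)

[in] maze.sense dir=west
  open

[in] stack.push x=west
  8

[in] maze.move dir=west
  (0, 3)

[in] maze.sense dir=south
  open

[in] stack.push x=south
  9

[in] maze.move dir=south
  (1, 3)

[in] maze.sense dir=south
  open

[in] stack.push x=south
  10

[in] maze.move dir=south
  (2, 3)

[in] maze.sense dir=south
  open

[in] stack.push x=south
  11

[in] maze.move dir=south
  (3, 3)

[in] maze.sense dir=south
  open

[in] stack.push x=south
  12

[in] maze.move dir=south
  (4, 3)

[in] maze.sense dir=south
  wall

[in] maze.sense dir=west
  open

[in] stack.push x=west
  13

[in] maze.move dir=west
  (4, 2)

[in] maze.sense dir=north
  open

[in] stack.push x=north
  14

[in] maze.move dir=north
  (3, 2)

[in] maze.sense dir=north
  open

[in] stack.push x=north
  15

[in] maze.move dir=north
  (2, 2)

[in] maze.sense dir=north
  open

[in] stack.push x=north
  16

[in] maze.move dir=north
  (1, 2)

[in] maze.sense dir=north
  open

[in] stack.push x=north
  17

[in] maze.move dir=north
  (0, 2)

[in] maze.sense dir=west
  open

[in] stack.push x=west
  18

[in] maze.move dir=west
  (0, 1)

[in] maze.sense dir=south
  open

[in] stack.push x=south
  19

[in] maze.move dir=south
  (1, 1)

[in] maze.sense dir=south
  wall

[in] maze.sense dir=west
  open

[in] stack.push x=west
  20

[in] maze.move dir=west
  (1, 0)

[in] maze.sense dir=north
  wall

[in] maze.sense dir=south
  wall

[in] stack.pop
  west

[in] maze.move dir=east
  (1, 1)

[in] stack.pop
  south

[in] maze.move dir=north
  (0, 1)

[in] stack.pop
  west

[in] maze.move dir=east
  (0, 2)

[in] stack.pop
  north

[in] maze.move dir=south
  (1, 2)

[in] stack.pop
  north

[in] maze.move dir=south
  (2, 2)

[in] stack.pop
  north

[in] maze.move dir=south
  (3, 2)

[in] maze.sense dir=west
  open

[in] stack.push x=west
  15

[in] maze.move dir=west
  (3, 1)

[in] maze.sense dir=south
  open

[in] stack.push x=south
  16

[in] maze.move dir=south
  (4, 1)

[in] maze.sense dir=south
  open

[in] stack.push x=south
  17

[in] maze.move dir=south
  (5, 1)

[in] maze.sense dir=south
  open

[in] stack.push x=south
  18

[in] maze.move dir=south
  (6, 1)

[in] maze.sense dir=south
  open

[in] stack.push x=south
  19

[in] maze.move dir=south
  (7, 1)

[in] maze.sense dir=west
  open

[in] stack.push x=west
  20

[in] maze.move dir=west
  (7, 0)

[in] maze.sense dir=north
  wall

[in] stack.pop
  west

[in] maze.move dir=east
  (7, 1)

[in] maze.sense dir=east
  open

[in] stack.push x=east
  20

[in] maze.move dir=east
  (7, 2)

[in] maze.sense dir=north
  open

[in] stack.push x=north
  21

[in] maze.move dir=north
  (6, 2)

[in] maze.sense dir=north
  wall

[in] maze.sense dir=east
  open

[in] stack.push x=east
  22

[in] maze.move dir=east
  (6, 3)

[in] maze.sense dir=south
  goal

[in] maze.move dir=south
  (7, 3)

Answer: (7, 3)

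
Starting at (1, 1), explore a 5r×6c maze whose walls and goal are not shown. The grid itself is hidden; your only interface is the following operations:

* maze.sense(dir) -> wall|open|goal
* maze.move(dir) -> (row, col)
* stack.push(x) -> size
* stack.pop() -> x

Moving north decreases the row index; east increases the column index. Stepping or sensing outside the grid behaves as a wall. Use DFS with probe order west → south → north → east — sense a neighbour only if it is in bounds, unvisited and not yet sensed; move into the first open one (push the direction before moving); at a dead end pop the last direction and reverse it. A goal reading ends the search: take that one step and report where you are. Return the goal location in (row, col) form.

I invoke maze.sense(dir=west), and observe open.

Then stack.push(x=west), and observe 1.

I call maze.move(dir=west), and observe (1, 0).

I use maze.sense(dir=south), — result: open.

Using stack.push(x=south), and get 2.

I call maze.move(dir=south), yielding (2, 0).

I try maze.sense(dir=south), giving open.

I run stack.push(x=south), — result: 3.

Now I run maze.move(dir=south), and see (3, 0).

Calling maze.sense(dir=south), and observe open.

I call stack.push(x=south), yielding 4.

Then maze.move(dir=south), → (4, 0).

Invoking maze.sense(dir=east), and get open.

I invoke stack.push(x=east), — result: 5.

I call maze.move(dir=east), and see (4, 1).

I call maze.sense(dir=north), → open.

I invoke stack.push(x=north), — result: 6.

I try maze.move(dir=north), yielding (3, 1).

I try maze.sense(dir=north), yielding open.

Calling stack.push(x=north), yielding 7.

I run maze.move(dir=north), — result: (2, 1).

I call maze.sense(dir=east), — result: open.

I call stack.push(x=east), and get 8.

I use maze.move(dir=east), giving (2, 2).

I invoke maze.sense(dir=south), which returns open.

Using stack.push(x=south), and see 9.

Using maze.move(dir=south), which returns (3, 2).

I call maze.sense(dir=south), and see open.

Calling stack.push(x=south), which returns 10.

Calling maze.move(dir=south), and see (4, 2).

Now I run maze.sense(dir=east), → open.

Now I run stack.push(x=east), yielding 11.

I invoke maze.move(dir=east), and get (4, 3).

Calling maze.sense(dir=north), which returns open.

Now I run stack.push(x=north), which returns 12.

I use maze.move(dir=north), and see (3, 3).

I run maze.sense(dir=north), : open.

I invoke stack.push(x=north), → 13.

Now I run maze.move(dir=north), : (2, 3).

I use maze.sense(dir=north), and observe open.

Calling stack.push(x=north), and observe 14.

I use maze.move(dir=north), giving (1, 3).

I call maze.sense(dir=west), → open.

Now I run stack.push(x=west), and see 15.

I call maze.move(dir=west), yielding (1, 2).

I invoke maze.sense(dir=north), — result: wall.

Now I run stack.pop, which returns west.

Invoking maze.move(dir=east), : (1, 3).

I invoke maze.sense(dir=north), and get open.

I use stack.push(x=north), → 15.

I run maze.move(dir=north), and observe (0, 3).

I call maze.sense(dir=east), and observe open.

I invoke stack.push(x=east), and observe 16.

I use maze.move(dir=east), and see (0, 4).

Calling maze.sense(dir=south), and observe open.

Using stack.push(x=south), → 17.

I try maze.move(dir=south), and get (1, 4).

I invoke maze.sense(dir=south), → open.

Calling stack.push(x=south), which returns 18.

I run maze.move(dir=south), giving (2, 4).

Calling maze.sense(dir=south), which returns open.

I use stack.push(x=south), — result: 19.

I run maze.move(dir=south), and observe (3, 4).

I call maze.sense(dir=south), : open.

I invoke stack.push(x=south), which returns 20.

Now I run maze.move(dir=south), which returns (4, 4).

I use maze.sense(dir=east), and observe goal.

Now I run maze.move(dir=east), — result: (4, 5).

Answer: (4, 5)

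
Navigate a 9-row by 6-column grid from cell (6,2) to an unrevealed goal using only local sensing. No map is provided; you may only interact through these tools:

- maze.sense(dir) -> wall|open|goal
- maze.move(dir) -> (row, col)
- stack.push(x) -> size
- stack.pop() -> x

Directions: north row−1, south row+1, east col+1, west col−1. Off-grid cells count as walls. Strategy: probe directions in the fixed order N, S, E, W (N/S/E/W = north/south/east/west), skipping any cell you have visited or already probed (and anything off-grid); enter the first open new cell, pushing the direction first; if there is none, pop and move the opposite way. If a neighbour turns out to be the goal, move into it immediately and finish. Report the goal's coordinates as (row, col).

-- maze.sense(dir=north) => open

-- stack.push(x=north) => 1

-- maze.move(dir=north) => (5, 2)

-- maze.sense(dir=north) => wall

-- maze.sense(dir=east) => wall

-- maze.sense(dir=west) => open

-- stack.push(x=west) => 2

-- maze.move(dir=west) => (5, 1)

-- maze.sense(dir=north) => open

-- stack.push(x=north) => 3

-- maze.move(dir=north) => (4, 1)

-- maze.sense(dir=north) => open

-- stack.push(x=north) => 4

-- maze.move(dir=north) => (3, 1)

-- maze.sense(dir=north) => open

-- stack.push(x=north) => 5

-- maze.move(dir=north) => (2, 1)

-- maze.sense(dir=north) => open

-- stack.push(x=north) => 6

-- maze.move(dir=north) => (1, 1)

-- maze.sense(dir=north) => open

-- stack.push(x=north) => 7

-- maze.move(dir=north) => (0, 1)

-- maze.sense(dir=east) => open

-- stack.push(x=east) => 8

-- maze.move(dir=east) => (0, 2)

-- maze.sense(dir=south) => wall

-- maze.sense(dir=east) => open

-- stack.push(x=east) => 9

-- maze.move(dir=east) => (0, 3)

-- maze.sense(dir=south) => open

-- stack.push(x=south) => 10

-- maze.move(dir=south) => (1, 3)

-- maze.sense(dir=south) => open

-- stack.push(x=south) => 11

-- maze.move(dir=south) => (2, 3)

-- maze.sense(dir=south) => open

-- stack.push(x=south) => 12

-- maze.move(dir=south) => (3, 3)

-- maze.sense(dir=south) => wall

-- maze.sense(dir=east) => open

-- stack.push(x=east) => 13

-- maze.move(dir=east) => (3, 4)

-- maze.sense(dir=north) => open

-- stack.push(x=north) => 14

-- maze.move(dir=north) => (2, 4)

-- maze.sense(dir=north) => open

-- stack.push(x=north) => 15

-- maze.move(dir=north) => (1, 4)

-- maze.sense(dir=north) => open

-- stack.push(x=north) => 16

-- maze.move(dir=north) => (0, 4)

-- maze.sense(dir=east) => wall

-- stack.pop() => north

-- maze.move(dir=south) => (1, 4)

-- maze.sense(dir=east) => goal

-- maze.move(dir=east) => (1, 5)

Answer: (1, 5)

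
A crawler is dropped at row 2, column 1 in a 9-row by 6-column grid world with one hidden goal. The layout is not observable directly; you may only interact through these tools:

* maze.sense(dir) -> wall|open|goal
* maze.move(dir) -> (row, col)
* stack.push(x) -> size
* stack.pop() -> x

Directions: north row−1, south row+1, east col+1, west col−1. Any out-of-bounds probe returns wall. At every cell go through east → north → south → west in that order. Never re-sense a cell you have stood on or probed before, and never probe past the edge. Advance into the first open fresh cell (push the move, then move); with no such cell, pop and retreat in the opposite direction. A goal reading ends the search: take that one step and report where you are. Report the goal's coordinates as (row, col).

[in] maze.sense east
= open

[in] stack.push east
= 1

[in] maze.move east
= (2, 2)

[in] maze.sense east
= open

[in] stack.push east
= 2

[in] maze.move east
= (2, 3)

[in] maze.sense east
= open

[in] stack.push east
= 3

[in] maze.move east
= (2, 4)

[in] maze.sense east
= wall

[in] maze.sense north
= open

[in] stack.push north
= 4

[in] maze.move north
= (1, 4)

[in] maze.sense east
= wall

[in] maze.sense north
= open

[in] stack.push north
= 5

[in] maze.move north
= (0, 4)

[in] maze.sense east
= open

[in] stack.push east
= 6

[in] maze.move east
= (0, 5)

[in] stack.pop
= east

[in] maze.move west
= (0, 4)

[in] maze.sense west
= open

[in] stack.push west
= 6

[in] maze.move west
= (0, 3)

[in] maze.sense south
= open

[in] stack.push south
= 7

[in] maze.move south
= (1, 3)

[in] maze.sense west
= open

[in] stack.push west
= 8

[in] maze.move west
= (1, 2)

[in] maze.sense north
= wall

[in] maze.sense west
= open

[in] stack.push west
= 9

[in] maze.move west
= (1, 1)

[in] maze.sense north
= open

[in] stack.push north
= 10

[in] maze.move north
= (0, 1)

[in] maze.sense west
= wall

[in] stack.pop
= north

[in] maze.move south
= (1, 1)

[in] maze.sense west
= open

[in] stack.push west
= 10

[in] maze.move west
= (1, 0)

[in] maze.sense south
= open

[in] stack.push south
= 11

[in] maze.move south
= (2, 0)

[in] maze.sense south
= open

[in] stack.push south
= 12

[in] maze.move south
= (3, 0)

[in] maze.sense east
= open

[in] stack.push east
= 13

[in] maze.move east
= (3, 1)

[in] maze.sense east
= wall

[in] maze.sense south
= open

[in] stack.push south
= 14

[in] maze.move south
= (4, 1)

[in] maze.sense east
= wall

[in] maze.sense south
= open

[in] stack.push south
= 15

[in] maze.move south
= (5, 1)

[in] maze.sense east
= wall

[in] maze.sense south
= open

[in] stack.push south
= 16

[in] maze.move south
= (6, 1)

[in] maze.sense east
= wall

[in] maze.sense south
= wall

[in] maze.sense west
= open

[in] stack.push west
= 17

[in] maze.move west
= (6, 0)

[in] maze.sense north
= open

[in] stack.push north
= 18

[in] maze.move north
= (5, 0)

[in] maze.sense north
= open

[in] stack.push north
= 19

[in] maze.move north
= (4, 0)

[in] stack.pop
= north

[in] maze.move south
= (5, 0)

[in] stack.pop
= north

[in] maze.move south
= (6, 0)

[in] maze.sense south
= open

[in] stack.push south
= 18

[in] maze.move south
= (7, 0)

[in] maze.sense south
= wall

[in] stack.pop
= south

[in] maze.move north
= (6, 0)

[in] stack.pop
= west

[in] maze.move east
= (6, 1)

[in] stack.pop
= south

[in] maze.move north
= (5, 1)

[in] stack.pop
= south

[in] maze.move north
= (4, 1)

[in] stack.pop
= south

[in] maze.move north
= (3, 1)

[in] stack.pop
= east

[in] maze.move west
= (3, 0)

[in] stack.pop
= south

[in] maze.move north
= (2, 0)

[in] stack.pop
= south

[in] maze.move north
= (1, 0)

[in] stack.pop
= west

[in] maze.move east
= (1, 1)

[in] stack.pop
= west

[in] maze.move east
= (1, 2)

[in] stack.pop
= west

[in] maze.move east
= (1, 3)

[in] stack.pop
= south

[in] maze.move north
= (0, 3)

[in] stack.pop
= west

[in] maze.move east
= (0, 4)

[in] stack.pop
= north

[in] maze.move south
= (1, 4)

[in] stack.pop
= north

[in] maze.move south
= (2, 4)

[in] maze.sense south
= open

[in] stack.push south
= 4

[in] maze.move south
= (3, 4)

[in] maze.sense east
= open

[in] stack.push east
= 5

[in] maze.move east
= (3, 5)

[in] maze.sense south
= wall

[in] stack.pop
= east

[in] maze.move west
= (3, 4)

[in] maze.sense south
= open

[in] stack.push south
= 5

[in] maze.move south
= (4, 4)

[in] maze.sense south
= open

[in] stack.push south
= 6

[in] maze.move south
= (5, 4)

[in] maze.sense east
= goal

[in] maze.move east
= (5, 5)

Answer: (5, 5)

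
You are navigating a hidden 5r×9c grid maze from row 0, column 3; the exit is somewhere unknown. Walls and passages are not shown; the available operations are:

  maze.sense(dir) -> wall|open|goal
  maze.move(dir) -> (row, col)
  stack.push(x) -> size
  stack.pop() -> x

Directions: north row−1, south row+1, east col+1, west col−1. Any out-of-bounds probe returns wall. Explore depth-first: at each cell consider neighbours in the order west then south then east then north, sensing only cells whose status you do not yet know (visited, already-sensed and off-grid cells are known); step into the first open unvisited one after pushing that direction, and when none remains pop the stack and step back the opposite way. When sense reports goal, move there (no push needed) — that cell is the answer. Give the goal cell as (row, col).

Do: maze.sense[dir→west]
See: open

Do: stack.push[x→west]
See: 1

Do: maze.move[dir→west]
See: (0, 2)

Do: maze.sense[dir→west]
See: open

Do: stack.push[x→west]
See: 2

Do: maze.move[dir→west]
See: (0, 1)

Do: maze.sense[dir→west]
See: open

Do: stack.push[x→west]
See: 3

Do: maze.move[dir→west]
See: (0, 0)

Do: maze.sense[dir→south]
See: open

Do: stack.push[x→south]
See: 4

Do: maze.move[dir→south]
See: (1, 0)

Do: maze.sense[dir→south]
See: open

Do: stack.push[x→south]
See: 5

Do: maze.move[dir→south]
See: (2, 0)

Do: maze.sense[dir→south]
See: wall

Do: maze.sense[dir→east]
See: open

Do: stack.push[x→east]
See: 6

Do: maze.move[dir→east]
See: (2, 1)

Do: maze.sense[dir→south]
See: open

Do: stack.push[x→south]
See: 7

Do: maze.move[dir→south]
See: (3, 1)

Do: maze.sense[dir→south]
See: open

Do: stack.push[x→south]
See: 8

Do: maze.move[dir→south]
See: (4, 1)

Do: maze.sense[dir→west]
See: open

Do: stack.push[x→west]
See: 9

Do: maze.move[dir→west]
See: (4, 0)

Do: stack.pop[]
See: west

Do: maze.move[dir→east]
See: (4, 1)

Do: maze.sense[dir→east]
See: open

Do: stack.push[x→east]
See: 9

Do: maze.move[dir→east]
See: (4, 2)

Do: maze.sense[dir→east]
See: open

Do: stack.push[x→east]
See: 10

Do: maze.move[dir→east]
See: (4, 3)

Do: maze.sense[dir→east]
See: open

Do: stack.push[x→east]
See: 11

Do: maze.move[dir→east]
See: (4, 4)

Do: maze.sense[dir→east]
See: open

Do: stack.push[x→east]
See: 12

Do: maze.move[dir→east]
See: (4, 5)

Do: maze.sense[dir→east]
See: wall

Do: maze.sense[dir→north]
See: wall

Do: stack.pop[]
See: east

Do: maze.move[dir→west]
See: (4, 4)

Do: maze.sense[dir→north]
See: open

Do: stack.push[x→north]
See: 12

Do: maze.move[dir→north]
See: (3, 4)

Do: maze.sense[dir→west]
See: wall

Do: maze.sense[dir→north]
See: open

Do: stack.push[x→north]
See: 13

Do: maze.move[dir→north]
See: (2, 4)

Do: maze.sense[dir→west]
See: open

Do: stack.push[x→west]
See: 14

Do: maze.move[dir→west]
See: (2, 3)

Do: maze.sense[dir→west]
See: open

Do: stack.push[x→west]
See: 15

Do: maze.move[dir→west]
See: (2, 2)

Do: maze.sense[dir→south]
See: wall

Do: maze.sense[dir→north]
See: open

Do: stack.push[x→north]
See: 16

Do: maze.move[dir→north]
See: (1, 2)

Do: maze.sense[dir→west]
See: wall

Do: maze.sense[dir→east]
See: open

Do: stack.push[x→east]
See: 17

Do: maze.move[dir→east]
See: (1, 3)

Do: maze.sense[dir→east]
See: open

Do: stack.push[x→east]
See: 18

Do: maze.move[dir→east]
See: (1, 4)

Do: maze.sense[dir→east]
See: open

Do: stack.push[x→east]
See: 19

Do: maze.move[dir→east]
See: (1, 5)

Do: maze.sense[dir→south]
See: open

Do: stack.push[x→south]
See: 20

Do: maze.move[dir→south]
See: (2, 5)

Do: maze.sense[dir→east]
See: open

Do: stack.push[x→east]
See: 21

Do: maze.move[dir→east]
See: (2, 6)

Do: maze.sense[dir→south]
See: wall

Do: maze.sense[dir→east]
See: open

Do: stack.push[x→east]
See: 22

Do: maze.move[dir→east]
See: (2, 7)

Do: maze.sense[dir→south]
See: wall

Do: maze.sense[dir→east]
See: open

Do: stack.push[x→east]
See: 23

Do: maze.move[dir→east]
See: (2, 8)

Do: maze.sense[dir→south]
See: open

Do: stack.push[x→south]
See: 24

Do: maze.move[dir→south]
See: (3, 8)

Do: maze.sense[dir→south]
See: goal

Do: maze.move[dir→south]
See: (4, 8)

Answer: (4, 8)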